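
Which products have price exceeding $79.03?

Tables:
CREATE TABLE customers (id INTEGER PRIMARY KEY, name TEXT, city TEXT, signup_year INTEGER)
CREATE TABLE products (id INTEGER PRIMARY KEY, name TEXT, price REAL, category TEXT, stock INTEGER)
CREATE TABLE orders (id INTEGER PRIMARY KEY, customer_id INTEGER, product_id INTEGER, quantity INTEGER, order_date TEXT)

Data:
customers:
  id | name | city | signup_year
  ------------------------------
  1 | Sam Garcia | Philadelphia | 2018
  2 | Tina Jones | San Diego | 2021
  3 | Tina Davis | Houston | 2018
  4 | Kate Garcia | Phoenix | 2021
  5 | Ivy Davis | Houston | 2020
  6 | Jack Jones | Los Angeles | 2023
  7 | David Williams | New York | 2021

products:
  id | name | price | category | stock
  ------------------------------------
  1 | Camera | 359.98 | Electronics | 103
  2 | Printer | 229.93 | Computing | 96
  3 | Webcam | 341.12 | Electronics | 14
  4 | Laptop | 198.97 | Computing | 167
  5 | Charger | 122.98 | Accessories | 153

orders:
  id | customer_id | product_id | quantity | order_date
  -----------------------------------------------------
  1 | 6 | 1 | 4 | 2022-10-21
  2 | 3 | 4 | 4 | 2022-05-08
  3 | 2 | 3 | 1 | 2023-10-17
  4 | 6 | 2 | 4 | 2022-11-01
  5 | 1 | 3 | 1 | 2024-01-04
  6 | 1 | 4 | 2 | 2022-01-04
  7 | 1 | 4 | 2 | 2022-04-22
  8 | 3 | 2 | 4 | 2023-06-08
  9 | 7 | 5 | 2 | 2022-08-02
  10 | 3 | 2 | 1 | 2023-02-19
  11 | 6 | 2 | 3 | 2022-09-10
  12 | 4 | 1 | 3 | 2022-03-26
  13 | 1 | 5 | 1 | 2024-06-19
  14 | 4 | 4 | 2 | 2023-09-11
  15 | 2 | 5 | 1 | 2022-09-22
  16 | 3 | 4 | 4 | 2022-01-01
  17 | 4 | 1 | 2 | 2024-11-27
SELECT name, price FROM products WHERE price > 79.03

Execution result:
name | price
Camera | 359.98
Printer | 229.93
Webcam | 341.12
Laptop | 198.97
Charger | 122.98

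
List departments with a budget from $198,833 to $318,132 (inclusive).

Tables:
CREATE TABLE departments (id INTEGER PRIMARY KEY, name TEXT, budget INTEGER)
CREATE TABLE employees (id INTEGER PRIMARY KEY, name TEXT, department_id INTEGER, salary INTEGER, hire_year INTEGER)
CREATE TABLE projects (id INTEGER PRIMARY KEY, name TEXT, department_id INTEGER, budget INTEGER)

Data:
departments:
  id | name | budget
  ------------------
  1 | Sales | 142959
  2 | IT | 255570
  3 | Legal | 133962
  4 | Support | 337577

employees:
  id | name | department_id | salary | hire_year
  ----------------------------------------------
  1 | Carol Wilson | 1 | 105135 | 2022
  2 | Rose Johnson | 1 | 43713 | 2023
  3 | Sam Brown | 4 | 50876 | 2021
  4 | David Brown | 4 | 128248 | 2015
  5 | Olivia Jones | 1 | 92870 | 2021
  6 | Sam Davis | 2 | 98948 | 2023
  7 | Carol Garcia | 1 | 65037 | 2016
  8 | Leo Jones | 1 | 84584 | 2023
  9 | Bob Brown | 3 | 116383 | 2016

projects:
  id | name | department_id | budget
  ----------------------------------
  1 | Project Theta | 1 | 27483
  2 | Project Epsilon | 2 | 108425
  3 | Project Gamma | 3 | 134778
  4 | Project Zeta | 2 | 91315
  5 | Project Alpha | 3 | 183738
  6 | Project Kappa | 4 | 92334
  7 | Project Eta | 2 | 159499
SELECT name, budget FROM departments WHERE budget BETWEEN 198833 AND 318132

Execution result:
name | budget
IT | 255570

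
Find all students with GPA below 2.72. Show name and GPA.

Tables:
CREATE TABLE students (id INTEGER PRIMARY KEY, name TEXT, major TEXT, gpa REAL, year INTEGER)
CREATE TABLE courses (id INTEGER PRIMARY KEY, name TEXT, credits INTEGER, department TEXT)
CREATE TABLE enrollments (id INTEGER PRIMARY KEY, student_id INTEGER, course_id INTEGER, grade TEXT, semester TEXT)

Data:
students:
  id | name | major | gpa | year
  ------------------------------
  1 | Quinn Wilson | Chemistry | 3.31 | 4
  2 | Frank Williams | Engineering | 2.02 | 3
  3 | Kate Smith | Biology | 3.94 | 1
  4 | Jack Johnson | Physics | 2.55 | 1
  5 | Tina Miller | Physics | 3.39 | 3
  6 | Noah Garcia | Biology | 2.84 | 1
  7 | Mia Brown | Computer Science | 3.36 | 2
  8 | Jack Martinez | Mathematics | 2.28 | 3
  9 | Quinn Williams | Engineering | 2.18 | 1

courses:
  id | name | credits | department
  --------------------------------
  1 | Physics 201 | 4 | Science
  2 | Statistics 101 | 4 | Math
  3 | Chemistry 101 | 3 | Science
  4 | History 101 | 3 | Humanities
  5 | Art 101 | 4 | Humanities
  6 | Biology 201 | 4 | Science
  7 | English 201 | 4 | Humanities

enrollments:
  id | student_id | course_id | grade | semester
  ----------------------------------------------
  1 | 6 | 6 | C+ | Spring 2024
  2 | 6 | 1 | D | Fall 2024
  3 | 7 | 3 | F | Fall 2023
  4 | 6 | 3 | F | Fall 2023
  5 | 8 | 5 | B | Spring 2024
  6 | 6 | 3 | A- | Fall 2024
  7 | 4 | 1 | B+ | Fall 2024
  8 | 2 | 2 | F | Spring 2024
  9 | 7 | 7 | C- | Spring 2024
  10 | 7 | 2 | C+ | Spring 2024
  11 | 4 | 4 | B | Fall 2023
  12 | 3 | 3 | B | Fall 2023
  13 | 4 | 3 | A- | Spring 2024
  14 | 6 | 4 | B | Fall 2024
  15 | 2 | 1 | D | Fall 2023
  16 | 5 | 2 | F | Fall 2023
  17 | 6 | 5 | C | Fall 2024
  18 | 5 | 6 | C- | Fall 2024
SELECT name, gpa FROM students WHERE gpa < 2.72

Execution result:
name | gpa
Frank Williams | 2.02
Jack Johnson | 2.55
Jack Martinez | 2.28
Quinn Williams | 2.18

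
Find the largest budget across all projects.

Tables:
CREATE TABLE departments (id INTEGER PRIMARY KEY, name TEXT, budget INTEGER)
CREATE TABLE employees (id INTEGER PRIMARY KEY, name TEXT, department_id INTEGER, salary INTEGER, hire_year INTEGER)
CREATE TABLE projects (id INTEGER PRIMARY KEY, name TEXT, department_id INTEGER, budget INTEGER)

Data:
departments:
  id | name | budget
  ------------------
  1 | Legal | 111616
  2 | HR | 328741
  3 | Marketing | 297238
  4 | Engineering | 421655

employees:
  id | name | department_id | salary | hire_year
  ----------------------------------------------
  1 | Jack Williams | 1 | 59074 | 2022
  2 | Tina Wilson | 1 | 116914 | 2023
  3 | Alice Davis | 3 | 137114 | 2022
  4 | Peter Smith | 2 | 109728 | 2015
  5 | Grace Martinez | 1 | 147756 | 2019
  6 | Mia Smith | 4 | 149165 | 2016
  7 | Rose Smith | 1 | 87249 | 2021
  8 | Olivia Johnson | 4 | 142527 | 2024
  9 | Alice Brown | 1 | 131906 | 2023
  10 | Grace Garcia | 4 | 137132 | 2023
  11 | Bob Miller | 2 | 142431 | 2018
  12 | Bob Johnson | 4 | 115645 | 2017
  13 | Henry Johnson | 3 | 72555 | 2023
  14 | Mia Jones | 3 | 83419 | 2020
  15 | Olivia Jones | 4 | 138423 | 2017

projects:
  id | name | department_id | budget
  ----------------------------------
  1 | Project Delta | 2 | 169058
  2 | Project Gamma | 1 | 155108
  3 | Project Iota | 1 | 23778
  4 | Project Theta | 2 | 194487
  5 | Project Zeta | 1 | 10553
SELECT MAX(budget) FROM projects

Execution result:
194487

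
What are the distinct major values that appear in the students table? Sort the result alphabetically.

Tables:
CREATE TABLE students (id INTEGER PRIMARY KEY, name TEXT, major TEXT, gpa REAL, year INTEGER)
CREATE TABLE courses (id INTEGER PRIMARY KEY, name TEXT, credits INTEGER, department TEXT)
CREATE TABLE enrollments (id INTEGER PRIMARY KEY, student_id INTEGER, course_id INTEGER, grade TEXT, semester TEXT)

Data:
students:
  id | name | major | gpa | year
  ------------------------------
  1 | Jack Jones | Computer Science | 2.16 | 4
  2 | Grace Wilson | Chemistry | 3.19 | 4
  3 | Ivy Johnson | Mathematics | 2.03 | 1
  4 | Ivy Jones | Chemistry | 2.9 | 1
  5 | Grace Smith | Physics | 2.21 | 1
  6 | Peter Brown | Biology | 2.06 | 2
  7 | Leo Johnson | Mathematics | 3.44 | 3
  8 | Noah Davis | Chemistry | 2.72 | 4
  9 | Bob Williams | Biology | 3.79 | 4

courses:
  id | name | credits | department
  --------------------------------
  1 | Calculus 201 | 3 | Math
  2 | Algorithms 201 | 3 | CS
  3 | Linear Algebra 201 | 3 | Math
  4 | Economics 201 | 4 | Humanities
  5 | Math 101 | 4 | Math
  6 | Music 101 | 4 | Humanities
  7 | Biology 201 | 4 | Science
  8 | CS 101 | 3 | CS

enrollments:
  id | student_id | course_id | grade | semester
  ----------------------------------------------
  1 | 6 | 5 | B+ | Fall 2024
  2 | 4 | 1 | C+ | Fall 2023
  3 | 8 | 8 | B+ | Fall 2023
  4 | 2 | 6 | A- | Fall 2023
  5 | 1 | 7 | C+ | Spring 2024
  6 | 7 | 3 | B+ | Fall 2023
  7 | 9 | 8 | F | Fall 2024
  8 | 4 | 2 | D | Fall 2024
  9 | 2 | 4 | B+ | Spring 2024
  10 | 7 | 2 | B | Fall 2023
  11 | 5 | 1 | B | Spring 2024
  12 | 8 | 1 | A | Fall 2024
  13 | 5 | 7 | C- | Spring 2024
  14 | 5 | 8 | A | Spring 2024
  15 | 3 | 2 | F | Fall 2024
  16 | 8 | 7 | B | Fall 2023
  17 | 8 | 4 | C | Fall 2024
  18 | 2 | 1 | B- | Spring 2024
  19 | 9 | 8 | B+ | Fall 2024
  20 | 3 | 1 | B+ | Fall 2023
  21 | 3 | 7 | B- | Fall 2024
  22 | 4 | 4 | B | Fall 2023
SELECT DISTINCT major FROM students ORDER BY major

Execution result:
major
Biology
Chemistry
Computer Science
Mathematics
Physics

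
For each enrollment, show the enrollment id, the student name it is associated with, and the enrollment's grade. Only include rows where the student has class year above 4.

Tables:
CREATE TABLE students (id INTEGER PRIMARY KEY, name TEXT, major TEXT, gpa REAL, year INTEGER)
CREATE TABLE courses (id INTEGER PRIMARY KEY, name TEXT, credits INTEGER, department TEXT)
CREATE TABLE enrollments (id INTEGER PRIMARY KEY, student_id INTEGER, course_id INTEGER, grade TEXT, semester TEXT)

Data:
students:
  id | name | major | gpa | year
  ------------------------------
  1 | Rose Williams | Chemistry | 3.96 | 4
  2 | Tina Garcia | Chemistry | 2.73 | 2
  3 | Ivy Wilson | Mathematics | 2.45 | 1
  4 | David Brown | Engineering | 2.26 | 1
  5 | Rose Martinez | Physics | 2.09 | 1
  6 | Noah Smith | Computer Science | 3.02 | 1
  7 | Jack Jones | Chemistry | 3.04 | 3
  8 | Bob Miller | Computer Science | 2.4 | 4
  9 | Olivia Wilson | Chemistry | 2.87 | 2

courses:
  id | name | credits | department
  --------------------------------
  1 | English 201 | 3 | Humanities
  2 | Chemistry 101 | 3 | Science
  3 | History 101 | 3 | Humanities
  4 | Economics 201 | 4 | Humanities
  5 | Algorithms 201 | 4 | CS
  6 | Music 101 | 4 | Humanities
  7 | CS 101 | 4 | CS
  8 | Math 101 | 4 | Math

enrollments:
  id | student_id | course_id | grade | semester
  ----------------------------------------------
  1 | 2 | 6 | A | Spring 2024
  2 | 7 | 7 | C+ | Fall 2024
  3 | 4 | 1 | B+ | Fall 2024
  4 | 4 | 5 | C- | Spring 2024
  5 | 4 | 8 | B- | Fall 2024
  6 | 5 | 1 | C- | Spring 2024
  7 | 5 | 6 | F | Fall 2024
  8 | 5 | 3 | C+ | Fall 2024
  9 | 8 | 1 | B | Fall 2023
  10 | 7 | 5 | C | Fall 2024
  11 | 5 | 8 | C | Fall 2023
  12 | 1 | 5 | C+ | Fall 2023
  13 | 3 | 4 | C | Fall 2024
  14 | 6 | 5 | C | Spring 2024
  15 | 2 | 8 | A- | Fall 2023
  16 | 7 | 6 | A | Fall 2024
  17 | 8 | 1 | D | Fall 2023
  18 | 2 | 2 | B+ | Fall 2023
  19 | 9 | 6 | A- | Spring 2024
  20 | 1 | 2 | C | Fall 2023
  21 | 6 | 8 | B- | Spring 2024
SELECT c.id, p.name AS student, c.grade FROM enrollments c JOIN students p ON c.student_id = p.id WHERE p.year > 4

Execution result:
(no rows)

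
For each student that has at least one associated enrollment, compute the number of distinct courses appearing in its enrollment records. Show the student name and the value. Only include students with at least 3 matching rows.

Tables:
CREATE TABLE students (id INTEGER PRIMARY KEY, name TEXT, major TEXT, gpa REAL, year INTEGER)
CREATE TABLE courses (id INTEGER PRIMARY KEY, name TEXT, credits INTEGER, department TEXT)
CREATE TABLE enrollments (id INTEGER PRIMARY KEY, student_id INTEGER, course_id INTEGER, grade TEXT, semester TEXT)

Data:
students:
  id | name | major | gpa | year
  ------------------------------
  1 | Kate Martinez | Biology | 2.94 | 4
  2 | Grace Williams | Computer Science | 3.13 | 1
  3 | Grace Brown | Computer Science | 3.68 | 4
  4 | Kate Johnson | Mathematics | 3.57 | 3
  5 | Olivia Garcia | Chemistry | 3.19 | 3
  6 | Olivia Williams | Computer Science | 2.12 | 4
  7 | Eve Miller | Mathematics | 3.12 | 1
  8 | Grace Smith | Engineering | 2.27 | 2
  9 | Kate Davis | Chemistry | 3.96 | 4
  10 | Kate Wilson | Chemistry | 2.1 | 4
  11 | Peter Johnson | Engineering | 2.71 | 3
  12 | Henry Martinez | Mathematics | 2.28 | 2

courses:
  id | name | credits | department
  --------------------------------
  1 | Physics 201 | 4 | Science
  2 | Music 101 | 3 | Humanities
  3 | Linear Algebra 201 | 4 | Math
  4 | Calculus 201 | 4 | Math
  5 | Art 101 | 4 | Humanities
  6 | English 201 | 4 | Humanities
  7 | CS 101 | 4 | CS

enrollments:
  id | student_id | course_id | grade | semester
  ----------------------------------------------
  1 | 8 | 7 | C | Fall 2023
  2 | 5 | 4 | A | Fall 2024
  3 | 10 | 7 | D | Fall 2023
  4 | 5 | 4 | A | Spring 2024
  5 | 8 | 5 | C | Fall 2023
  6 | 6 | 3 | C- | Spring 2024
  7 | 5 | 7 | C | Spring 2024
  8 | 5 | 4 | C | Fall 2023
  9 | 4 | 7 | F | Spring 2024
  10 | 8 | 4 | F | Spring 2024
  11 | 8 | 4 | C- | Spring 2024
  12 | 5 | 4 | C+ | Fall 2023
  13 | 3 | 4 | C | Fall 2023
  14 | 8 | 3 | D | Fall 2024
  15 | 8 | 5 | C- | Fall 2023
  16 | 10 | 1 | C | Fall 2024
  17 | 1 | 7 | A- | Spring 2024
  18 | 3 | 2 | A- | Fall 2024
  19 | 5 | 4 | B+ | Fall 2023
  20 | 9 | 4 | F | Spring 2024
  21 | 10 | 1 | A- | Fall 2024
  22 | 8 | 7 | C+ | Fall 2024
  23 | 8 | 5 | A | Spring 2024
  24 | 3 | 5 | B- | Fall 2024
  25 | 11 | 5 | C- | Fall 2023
SELECT p.name, COUNT(DISTINCT c.course_id) AS distinct_course_count FROM enrollments c JOIN students p ON c.student_id = p.id GROUP BY p.id, p.name HAVING COUNT(*) >= 3

Execution result:
name | distinct_course_count
Grace Brown | 3
Olivia Garcia | 2
Grace Smith | 4
Kate Wilson | 2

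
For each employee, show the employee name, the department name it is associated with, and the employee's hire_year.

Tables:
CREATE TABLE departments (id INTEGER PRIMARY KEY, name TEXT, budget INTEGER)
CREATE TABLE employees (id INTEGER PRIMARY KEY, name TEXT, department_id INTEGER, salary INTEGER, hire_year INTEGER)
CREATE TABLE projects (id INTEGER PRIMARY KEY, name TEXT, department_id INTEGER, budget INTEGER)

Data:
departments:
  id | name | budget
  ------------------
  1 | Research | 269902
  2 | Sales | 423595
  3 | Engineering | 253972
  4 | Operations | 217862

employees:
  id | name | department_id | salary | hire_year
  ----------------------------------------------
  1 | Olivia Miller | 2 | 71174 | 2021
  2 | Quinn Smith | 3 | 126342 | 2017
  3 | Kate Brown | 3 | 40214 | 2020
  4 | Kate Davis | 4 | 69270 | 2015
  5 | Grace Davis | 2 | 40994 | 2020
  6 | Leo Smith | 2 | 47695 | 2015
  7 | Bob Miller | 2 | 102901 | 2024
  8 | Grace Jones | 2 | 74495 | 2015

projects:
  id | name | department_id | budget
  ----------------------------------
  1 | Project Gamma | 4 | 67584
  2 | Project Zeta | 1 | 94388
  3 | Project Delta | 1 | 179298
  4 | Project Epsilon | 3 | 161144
SELECT c.name, p.name AS department, c.hire_year FROM employees c JOIN departments p ON c.department_id = p.id

Execution result:
name | department | hire_year
Olivia Miller | Sales | 2021
Quinn Smith | Engineering | 2017
Kate Brown | Engineering | 2020
Kate Davis | Operations | 2015
Grace Davis | Sales | 2020
Leo Smith | Sales | 2015
Bob Miller | Sales | 2024
Grace Jones | Sales | 2015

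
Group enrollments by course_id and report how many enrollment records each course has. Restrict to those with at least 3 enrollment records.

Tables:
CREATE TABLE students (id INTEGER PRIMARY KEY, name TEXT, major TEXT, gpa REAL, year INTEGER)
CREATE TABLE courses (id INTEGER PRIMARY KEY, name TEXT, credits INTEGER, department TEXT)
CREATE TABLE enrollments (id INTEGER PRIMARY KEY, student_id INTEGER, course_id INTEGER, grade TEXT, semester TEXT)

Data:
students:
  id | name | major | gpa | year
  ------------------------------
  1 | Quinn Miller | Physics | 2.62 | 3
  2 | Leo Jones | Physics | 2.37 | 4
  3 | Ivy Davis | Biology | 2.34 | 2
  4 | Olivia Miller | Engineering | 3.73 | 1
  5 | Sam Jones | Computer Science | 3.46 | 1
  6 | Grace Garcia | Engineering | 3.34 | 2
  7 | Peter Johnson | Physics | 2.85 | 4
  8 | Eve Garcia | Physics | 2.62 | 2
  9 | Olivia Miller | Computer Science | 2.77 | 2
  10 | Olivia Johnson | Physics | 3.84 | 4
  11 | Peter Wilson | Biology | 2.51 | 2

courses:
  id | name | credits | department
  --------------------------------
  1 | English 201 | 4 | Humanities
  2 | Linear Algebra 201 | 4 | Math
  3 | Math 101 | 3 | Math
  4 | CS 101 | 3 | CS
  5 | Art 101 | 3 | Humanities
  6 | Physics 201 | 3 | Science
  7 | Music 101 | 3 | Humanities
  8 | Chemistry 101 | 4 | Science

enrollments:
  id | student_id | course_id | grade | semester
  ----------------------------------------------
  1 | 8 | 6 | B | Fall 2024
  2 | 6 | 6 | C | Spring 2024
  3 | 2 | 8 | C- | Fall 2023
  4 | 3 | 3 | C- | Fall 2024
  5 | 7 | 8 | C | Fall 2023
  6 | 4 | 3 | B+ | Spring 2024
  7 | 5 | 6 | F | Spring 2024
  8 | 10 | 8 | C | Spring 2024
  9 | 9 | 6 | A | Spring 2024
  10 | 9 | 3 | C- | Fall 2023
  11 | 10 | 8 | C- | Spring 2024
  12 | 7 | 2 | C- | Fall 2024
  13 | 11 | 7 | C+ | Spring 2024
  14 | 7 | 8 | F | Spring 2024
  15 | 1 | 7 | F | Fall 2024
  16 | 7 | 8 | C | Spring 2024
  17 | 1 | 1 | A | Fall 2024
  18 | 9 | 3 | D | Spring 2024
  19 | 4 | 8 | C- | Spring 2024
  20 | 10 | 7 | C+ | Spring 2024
SELECT course_id, COUNT(*) AS enrollment_count FROM enrollments GROUP BY course_id HAVING COUNT(*) >= 3

Execution result:
course_id | enrollment_count
3 | 4
6 | 4
7 | 3
8 | 7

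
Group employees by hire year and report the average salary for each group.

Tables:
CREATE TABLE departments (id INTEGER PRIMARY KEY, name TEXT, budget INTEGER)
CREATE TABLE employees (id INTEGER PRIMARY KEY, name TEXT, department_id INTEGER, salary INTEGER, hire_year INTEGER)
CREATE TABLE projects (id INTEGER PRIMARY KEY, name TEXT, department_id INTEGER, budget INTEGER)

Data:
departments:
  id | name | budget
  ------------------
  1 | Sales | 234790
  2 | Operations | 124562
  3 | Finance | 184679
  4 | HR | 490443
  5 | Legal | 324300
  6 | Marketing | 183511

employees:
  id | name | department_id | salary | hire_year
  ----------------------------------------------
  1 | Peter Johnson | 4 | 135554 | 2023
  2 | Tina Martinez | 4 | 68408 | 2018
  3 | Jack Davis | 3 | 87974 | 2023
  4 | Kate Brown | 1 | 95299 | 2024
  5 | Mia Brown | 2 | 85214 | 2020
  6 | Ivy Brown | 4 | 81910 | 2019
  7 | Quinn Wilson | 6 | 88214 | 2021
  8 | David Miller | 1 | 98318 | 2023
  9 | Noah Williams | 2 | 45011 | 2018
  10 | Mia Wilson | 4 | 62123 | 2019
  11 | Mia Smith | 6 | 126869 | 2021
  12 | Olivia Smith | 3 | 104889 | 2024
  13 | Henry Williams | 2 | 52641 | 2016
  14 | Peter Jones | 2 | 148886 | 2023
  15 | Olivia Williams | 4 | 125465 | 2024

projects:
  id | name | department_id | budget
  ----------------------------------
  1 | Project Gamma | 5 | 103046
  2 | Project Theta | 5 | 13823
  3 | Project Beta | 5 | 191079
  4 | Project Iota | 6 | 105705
SELECT hire_year, AVG(salary) AS avg_salary FROM employees GROUP BY hire_year

Execution result:
hire_year | avg_salary
2016 | 52641.00
2018 | 56709.50
2019 | 72016.50
2020 | 85214.00
2021 | 107541.50
2023 | 117683.00
2024 | 108551.00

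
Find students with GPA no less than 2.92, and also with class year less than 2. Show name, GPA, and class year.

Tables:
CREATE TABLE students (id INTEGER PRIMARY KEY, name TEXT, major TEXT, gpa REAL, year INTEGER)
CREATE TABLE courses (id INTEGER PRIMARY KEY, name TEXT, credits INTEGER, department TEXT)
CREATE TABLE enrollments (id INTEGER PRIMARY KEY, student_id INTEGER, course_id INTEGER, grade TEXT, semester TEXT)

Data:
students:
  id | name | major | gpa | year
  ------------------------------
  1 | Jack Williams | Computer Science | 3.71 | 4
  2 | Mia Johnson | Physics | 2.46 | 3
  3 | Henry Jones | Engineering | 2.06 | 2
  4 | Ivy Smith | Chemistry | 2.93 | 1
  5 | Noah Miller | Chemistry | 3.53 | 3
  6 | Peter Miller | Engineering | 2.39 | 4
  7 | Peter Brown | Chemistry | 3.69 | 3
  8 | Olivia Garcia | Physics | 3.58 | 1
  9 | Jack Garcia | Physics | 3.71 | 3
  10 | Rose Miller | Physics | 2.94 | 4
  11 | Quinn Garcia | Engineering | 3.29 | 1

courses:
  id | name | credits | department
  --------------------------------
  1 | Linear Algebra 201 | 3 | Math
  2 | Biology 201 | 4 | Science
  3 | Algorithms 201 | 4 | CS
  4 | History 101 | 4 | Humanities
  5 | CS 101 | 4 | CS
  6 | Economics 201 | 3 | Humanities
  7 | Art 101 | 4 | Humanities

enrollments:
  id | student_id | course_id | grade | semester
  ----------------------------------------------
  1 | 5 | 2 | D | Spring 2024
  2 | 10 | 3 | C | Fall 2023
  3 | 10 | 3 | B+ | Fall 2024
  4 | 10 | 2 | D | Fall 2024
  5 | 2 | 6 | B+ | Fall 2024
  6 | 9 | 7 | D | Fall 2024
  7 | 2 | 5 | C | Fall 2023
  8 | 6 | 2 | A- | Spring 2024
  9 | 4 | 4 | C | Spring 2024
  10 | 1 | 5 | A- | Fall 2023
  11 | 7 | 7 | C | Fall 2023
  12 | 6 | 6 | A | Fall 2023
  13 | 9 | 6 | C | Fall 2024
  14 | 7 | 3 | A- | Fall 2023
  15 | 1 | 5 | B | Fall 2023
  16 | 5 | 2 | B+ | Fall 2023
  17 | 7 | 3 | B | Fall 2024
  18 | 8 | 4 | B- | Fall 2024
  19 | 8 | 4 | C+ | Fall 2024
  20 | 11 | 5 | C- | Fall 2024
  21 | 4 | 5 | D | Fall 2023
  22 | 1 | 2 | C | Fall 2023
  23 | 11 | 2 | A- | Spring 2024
SELECT name, gpa, year FROM students WHERE gpa >= 2.92 AND year < 2

Execution result:
name | gpa | year
Ivy Smith | 2.93 | 1
Olivia Garcia | 3.58 | 1
Quinn Garcia | 3.29 | 1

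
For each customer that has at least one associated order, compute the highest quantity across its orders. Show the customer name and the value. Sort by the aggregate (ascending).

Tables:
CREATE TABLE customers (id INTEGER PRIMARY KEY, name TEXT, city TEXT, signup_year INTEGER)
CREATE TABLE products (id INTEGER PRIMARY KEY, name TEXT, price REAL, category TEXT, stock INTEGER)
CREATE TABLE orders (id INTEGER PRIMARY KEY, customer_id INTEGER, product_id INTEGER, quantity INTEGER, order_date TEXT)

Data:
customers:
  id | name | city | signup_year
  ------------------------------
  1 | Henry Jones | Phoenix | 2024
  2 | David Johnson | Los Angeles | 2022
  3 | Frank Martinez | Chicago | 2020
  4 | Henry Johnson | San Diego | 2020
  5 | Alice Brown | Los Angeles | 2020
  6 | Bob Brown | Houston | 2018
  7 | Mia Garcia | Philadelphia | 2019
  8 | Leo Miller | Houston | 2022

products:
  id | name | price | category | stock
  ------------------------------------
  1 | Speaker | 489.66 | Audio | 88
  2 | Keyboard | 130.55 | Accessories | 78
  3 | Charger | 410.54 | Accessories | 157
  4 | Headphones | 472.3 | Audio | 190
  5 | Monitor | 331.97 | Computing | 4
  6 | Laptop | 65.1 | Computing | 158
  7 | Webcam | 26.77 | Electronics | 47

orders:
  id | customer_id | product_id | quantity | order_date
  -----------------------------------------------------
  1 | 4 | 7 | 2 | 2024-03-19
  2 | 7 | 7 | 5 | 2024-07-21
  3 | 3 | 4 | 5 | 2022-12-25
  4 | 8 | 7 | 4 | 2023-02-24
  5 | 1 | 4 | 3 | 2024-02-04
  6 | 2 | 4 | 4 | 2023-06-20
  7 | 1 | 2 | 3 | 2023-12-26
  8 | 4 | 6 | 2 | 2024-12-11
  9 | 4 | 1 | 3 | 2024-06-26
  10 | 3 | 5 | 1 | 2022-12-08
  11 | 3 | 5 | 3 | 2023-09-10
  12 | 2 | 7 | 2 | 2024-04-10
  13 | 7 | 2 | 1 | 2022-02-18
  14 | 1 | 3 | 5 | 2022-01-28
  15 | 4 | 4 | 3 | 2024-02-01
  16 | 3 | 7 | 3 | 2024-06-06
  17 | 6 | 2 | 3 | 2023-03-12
SELECT p.name, MAX(c.quantity) AS max_quantity FROM orders c JOIN customers p ON c.customer_id = p.id GROUP BY p.id, p.name ORDER BY max_quantity ASC

Execution result:
name | max_quantity
Henry Johnson | 3
Bob Brown | 3
David Johnson | 4
Leo Miller | 4
Henry Jones | 5
Frank Martinez | 5
Mia Garcia | 5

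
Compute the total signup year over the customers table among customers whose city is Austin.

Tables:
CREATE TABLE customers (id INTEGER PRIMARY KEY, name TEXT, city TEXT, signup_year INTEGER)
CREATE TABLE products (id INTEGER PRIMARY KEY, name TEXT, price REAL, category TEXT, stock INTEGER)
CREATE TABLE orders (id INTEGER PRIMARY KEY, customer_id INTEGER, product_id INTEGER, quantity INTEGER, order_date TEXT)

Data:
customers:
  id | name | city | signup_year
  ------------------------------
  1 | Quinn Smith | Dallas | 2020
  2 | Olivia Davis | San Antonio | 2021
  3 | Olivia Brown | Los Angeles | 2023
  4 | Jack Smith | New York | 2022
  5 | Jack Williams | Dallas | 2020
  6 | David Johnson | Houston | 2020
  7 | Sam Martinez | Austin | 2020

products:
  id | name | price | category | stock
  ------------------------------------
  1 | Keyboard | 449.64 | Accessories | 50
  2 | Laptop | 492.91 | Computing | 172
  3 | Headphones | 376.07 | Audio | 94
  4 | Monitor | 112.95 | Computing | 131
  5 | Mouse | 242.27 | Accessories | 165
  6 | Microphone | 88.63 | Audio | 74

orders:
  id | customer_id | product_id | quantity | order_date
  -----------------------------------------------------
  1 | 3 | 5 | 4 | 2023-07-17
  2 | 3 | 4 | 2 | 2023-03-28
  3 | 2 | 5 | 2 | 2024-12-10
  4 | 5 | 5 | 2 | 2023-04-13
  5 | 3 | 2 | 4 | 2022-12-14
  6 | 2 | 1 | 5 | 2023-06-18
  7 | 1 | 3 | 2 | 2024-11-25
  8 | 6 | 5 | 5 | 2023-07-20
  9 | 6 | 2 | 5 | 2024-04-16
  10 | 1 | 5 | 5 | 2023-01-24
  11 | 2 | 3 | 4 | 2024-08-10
SELECT SUM(signup_year) FROM customers WHERE city = 'Austin'

Execution result:
2020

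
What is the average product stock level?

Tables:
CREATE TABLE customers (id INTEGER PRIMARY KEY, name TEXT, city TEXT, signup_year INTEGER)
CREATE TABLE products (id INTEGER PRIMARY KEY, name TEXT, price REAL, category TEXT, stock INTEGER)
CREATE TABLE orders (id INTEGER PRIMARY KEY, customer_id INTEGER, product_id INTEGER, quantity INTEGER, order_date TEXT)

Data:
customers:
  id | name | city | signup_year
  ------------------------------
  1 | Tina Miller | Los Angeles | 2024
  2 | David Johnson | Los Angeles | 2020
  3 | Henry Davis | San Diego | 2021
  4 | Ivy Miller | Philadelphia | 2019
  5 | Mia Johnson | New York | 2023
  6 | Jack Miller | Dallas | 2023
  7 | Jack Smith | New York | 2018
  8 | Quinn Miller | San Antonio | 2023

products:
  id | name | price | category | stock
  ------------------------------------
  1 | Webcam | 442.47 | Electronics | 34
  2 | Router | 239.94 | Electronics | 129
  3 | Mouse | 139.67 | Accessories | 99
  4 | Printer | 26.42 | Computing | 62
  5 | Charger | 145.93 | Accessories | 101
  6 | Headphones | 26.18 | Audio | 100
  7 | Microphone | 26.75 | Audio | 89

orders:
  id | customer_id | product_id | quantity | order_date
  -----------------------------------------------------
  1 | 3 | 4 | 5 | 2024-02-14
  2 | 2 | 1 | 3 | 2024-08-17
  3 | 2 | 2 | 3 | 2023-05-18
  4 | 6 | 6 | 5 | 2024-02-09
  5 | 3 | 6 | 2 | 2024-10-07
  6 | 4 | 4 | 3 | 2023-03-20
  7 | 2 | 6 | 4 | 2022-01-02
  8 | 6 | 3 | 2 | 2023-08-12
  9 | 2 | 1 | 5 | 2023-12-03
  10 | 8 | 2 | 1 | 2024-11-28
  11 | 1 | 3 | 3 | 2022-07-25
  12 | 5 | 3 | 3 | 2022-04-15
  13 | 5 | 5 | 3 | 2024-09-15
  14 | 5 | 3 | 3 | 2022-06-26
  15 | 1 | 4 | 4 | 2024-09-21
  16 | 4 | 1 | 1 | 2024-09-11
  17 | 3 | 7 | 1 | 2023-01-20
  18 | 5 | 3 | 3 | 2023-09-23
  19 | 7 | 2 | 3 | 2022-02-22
SELECT AVG(stock) FROM products

Execution result:
87.71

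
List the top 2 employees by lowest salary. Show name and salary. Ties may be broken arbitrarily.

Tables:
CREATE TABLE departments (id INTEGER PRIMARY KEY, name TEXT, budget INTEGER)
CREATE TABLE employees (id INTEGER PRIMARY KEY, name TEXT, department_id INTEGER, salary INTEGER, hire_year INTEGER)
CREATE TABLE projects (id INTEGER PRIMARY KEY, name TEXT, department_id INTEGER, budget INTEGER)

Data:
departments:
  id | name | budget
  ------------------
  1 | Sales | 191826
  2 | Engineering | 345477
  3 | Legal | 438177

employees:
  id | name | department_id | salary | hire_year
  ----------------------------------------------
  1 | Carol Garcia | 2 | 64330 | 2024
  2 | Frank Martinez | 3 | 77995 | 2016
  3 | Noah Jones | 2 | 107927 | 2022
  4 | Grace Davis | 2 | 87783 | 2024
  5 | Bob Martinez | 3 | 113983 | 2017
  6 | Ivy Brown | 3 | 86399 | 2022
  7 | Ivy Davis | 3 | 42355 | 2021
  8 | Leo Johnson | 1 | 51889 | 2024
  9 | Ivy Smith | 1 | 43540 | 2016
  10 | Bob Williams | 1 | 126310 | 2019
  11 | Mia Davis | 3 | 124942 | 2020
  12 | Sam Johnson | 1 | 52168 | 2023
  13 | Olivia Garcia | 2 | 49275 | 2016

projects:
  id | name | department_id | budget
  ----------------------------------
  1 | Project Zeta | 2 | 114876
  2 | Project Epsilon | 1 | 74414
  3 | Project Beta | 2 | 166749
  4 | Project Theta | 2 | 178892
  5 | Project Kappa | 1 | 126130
SELECT name, salary FROM employees ORDER BY salary ASC LIMIT 2

Execution result:
name | salary
Ivy Davis | 42355
Ivy Smith | 43540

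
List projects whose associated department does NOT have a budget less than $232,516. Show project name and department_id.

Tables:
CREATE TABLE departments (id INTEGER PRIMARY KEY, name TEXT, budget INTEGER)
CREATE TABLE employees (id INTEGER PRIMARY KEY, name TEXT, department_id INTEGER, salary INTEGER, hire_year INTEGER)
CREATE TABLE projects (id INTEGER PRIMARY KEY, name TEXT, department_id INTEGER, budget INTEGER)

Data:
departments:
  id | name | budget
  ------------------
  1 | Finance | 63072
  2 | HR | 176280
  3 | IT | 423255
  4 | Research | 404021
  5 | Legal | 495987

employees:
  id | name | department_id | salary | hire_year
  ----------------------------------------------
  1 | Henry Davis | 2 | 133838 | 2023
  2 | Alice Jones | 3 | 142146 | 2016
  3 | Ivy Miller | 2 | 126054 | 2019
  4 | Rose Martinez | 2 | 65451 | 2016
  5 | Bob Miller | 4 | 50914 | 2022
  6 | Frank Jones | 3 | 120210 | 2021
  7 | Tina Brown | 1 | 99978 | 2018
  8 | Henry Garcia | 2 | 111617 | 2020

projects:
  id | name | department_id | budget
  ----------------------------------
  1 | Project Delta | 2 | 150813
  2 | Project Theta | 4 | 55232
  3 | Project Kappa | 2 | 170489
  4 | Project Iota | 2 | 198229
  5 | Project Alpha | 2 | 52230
SELECT name, department_id FROM projects WHERE department_id NOT IN (SELECT id FROM departments WHERE budget < 232516)

Execution result:
name | department_id
Project Theta | 4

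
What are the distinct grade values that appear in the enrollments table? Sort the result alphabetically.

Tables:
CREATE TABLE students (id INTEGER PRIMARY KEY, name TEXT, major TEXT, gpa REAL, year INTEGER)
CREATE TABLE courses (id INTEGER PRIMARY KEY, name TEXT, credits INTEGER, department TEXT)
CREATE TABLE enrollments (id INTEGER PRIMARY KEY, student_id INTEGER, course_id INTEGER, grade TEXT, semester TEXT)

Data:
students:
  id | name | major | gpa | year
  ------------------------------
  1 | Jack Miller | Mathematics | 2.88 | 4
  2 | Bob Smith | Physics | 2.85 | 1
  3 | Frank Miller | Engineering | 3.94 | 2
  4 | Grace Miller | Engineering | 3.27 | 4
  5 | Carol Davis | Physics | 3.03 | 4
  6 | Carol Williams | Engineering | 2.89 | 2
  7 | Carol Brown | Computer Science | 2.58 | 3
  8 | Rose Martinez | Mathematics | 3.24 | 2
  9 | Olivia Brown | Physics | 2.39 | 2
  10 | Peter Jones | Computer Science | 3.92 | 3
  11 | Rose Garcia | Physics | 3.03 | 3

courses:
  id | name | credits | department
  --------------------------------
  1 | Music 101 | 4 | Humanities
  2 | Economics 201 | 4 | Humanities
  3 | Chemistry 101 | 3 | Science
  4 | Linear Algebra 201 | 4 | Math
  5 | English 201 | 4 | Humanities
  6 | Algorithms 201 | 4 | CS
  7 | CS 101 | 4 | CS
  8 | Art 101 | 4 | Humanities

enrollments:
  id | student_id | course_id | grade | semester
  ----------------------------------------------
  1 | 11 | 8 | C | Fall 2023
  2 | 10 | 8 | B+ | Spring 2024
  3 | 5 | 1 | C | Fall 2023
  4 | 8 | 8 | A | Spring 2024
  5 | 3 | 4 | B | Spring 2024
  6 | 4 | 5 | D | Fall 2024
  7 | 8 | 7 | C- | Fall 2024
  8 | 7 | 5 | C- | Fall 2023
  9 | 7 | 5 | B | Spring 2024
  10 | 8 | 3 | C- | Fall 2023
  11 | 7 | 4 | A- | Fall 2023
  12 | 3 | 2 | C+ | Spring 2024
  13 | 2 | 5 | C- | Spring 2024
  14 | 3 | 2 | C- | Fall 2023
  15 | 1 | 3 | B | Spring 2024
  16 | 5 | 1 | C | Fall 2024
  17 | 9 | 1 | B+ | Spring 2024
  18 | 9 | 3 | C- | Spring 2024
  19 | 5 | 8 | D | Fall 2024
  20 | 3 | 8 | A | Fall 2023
SELECT DISTINCT grade FROM enrollments ORDER BY grade

Execution result:
grade
A
A-
B
B+
C
C+
C-
D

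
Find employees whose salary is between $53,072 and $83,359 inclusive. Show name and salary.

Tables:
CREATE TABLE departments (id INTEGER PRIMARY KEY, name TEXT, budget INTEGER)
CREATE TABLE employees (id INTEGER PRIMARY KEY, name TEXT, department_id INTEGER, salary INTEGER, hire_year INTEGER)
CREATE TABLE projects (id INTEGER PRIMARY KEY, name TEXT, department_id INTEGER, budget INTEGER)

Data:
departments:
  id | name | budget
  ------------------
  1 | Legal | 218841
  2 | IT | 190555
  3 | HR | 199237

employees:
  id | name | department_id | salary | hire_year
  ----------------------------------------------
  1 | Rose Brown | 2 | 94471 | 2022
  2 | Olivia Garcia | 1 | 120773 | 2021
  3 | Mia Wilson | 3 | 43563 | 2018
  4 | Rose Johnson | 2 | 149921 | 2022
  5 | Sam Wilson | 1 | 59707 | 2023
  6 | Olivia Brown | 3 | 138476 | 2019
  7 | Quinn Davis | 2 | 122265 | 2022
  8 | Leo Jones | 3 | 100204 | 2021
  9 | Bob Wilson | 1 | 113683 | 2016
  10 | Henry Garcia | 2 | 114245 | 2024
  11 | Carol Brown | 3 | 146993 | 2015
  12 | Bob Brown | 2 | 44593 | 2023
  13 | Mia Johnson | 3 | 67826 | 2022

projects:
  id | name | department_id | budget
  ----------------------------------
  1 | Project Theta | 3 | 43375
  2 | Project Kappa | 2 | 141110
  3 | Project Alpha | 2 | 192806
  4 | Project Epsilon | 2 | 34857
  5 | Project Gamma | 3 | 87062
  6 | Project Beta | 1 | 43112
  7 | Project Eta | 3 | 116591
SELECT name, salary FROM employees WHERE salary BETWEEN 53072 AND 83359

Execution result:
name | salary
Sam Wilson | 59707
Mia Johnson | 67826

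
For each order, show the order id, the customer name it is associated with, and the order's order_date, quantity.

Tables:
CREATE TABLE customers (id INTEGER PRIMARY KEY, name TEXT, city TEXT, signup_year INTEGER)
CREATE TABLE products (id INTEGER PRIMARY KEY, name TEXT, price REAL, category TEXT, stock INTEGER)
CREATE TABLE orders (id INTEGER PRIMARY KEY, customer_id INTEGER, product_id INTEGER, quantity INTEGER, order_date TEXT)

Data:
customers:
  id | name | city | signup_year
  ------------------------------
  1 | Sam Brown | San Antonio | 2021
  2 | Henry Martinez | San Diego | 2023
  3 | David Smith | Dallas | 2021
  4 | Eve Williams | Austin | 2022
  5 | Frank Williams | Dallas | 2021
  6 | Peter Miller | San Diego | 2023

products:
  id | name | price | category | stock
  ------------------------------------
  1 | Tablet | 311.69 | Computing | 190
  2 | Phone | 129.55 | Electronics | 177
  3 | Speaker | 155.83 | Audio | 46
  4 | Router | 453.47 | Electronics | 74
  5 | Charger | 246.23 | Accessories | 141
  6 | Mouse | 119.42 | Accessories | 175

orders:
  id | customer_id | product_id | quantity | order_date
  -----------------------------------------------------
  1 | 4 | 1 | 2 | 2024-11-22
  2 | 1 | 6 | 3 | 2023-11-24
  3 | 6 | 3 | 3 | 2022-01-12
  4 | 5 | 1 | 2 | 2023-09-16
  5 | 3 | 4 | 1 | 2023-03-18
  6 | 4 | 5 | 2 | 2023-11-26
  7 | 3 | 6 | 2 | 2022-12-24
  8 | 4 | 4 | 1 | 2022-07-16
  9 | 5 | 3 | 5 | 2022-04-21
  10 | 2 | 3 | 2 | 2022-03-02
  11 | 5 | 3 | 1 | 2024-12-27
SELECT c.id, p.name AS customer, c.order_date, c.quantity FROM orders c JOIN customers p ON c.customer_id = p.id

Execution result:
id | customer | order_date | quantity
1 | Eve Williams | 2024-11-22 | 2
2 | Sam Brown | 2023-11-24 | 3
3 | Peter Miller | 2022-01-12 | 3
4 | Frank Williams | 2023-09-16 | 2
5 | David Smith | 2023-03-18 | 1
6 | Eve Williams | 2023-11-26 | 2
7 | David Smith | 2022-12-24 | 2
8 | Eve Williams | 2022-07-16 | 1
9 | Frank Williams | 2022-04-21 | 5
10 | Henry Martinez | 2022-03-02 | 2
11 | Frank Williams | 2024-12-27 | 1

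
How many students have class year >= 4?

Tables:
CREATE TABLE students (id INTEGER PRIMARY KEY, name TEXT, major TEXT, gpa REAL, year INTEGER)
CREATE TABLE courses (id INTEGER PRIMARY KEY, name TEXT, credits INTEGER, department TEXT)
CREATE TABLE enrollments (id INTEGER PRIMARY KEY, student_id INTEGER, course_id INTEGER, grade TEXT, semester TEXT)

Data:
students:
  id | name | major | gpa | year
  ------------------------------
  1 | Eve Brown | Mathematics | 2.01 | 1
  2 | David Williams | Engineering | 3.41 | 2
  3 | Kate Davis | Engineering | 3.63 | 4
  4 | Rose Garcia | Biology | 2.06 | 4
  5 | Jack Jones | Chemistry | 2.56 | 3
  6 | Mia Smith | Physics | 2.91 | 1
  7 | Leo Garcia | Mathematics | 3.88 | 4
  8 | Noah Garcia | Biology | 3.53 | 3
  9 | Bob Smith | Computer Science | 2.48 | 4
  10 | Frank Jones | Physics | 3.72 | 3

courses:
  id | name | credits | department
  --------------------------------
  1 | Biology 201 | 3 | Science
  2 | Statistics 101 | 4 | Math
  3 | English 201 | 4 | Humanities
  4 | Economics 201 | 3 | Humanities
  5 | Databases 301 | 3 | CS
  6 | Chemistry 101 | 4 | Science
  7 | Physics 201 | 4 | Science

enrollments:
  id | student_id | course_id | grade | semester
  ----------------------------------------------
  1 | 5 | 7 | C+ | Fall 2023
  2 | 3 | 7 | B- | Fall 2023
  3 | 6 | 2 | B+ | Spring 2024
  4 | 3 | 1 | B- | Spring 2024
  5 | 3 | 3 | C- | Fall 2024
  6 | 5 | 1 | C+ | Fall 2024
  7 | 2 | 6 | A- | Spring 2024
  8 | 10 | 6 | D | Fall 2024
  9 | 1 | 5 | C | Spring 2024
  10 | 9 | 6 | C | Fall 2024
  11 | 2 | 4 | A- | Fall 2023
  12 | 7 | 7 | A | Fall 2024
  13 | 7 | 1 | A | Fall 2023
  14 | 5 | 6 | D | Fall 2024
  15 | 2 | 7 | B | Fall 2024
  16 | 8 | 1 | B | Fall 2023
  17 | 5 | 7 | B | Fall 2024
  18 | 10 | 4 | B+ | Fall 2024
SELECT COUNT(*) FROM students WHERE year >= 4

Execution result:
4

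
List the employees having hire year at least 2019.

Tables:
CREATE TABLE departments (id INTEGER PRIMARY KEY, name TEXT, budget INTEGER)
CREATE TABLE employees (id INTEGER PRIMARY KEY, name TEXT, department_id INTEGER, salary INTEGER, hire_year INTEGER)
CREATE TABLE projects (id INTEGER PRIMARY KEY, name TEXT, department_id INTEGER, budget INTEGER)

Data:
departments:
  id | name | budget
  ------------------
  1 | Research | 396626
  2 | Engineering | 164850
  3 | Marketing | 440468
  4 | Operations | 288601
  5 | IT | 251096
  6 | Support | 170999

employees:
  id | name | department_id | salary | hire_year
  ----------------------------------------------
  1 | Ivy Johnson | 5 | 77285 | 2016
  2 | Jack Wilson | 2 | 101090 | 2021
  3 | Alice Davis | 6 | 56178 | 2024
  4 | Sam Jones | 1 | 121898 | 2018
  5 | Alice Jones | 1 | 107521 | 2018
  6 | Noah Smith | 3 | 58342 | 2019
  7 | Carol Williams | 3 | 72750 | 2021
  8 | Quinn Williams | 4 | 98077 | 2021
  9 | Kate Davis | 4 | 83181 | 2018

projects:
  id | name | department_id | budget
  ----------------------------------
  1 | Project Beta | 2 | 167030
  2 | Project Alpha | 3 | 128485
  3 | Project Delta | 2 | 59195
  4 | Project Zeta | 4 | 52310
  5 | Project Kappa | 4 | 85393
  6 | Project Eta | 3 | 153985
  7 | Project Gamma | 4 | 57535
SELECT name, hire_year FROM employees WHERE hire_year >= 2019

Execution result:
name | hire_year
Jack Wilson | 2021
Alice Davis | 2024
Noah Smith | 2019
Carol Williams | 2021
Quinn Williams | 2021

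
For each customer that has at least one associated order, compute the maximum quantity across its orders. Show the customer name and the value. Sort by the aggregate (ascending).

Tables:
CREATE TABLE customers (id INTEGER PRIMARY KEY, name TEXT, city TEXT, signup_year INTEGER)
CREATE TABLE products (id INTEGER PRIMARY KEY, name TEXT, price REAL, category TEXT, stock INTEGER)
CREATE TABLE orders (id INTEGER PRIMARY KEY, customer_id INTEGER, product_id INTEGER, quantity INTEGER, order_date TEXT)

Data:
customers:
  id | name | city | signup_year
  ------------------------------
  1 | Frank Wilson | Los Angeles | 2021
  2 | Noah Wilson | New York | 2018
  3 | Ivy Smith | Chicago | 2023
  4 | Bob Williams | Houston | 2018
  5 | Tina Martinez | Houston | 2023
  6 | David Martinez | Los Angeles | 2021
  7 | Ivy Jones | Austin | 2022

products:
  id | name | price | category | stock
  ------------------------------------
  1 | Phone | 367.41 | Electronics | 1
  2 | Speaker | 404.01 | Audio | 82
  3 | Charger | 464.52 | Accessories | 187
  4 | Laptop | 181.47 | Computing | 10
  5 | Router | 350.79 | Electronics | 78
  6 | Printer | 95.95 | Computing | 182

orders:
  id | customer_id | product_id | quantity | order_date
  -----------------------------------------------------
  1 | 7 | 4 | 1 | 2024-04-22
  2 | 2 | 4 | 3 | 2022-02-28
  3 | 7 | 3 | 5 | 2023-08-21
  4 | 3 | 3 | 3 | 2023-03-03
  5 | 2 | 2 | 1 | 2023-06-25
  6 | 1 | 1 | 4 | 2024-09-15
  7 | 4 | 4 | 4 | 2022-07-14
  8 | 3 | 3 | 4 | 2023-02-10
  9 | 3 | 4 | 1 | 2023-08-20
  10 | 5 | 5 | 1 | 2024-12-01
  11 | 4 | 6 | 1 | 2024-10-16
SELECT p.name, MAX(c.quantity) AS max_quantity FROM orders c JOIN customers p ON c.customer_id = p.id GROUP BY p.id, p.name ORDER BY max_quantity ASC

Execution result:
name | max_quantity
Tina Martinez | 1
Noah Wilson | 3
Frank Wilson | 4
Ivy Smith | 4
Bob Williams | 4
Ivy Jones | 5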